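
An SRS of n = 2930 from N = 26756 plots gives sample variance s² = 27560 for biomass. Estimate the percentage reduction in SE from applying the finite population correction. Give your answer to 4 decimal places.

5.6341

f = n/N = 2930/26756 = 0.10950815.
SE_no-fpc = √(s²/n) = 3.0669436; SE_fpc = √((1−f)s²/n) = 2.8941482.
Ratio = √(1−f) = 0.94365876. Reduction = 100·(1 − 0.94365876) = 5.6341%.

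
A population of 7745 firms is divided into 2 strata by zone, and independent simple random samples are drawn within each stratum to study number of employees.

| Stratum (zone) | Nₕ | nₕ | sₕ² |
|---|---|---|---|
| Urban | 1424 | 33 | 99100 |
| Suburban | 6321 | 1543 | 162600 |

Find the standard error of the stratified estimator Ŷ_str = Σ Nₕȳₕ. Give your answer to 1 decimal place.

Var(Ŷ_str) = Σₕ Nₕ²(1 − fₕ)sₕ²/nₕ.
Urban: 1424²·(1 − 33/1424)·99100/33 = 5.9483544 × 10^9.
Suburban: 6321²·(1 − 1543/6321)·162600/1543 = 3.1826329 × 10^9.
Sum = 9.1309873 × 10^9.
SE = √(9.1309873 × 10^9) = 95556.2.

95556.2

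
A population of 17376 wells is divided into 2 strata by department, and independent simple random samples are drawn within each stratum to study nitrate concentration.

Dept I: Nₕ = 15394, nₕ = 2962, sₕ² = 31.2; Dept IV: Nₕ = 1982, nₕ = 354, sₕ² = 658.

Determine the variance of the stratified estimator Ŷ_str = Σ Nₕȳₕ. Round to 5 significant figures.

8.0135 × 10^6

Var(Ŷ_str) = Σₕ Nₕ²(1 − fₕ)sₕ²/nₕ.
Dept I: 15394²·(1 − 2962/15394)·31.2/2962 = 2.0158677 × 10^6.
Dept IV: 1982²·(1 − 354/1982)·658/354 = 5.997644 × 10^6.
Sum = 8.0135117 × 10^6.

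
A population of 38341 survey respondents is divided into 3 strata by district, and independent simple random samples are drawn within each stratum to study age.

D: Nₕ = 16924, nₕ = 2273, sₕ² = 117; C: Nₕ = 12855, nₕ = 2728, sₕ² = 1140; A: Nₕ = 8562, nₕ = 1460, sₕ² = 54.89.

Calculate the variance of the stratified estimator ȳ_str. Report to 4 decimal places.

0.0472

Var(ȳ_str) = Σₕ Wₕ²(1 − fₕ)sₕ²/nₕ with Wₕ = Nₕ/N, N = 38341.
D: Wₕ = 0.44140737; term = 0.44140737²·(1 − 0.13430631)·117/2273 = 0.0086822011.
C: Wₕ = 0.33528077; term = 0.33528077²·(1 − 0.21221315)·1140/2728 = 0.037007224.
A: Wₕ = 0.22331186; term = 0.22331186²·(1 − 0.17052091)·54.89/1460 = 0.0015551397.
Sum = 0.047244565.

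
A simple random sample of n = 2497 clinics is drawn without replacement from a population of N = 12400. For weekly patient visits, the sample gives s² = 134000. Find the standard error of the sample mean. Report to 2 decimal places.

6.55

Under SRS without replacement, Var(ȳ) = (1 − f)·s²/n with f = n/N = 2497/12400 = 0.20137097.
Var(ȳ) = (1 − 0.20137097)·134000/2497 = 0.79862903·53.664397 = 42.857946.
SE(ȳ) = √(42.857946) = 6.55.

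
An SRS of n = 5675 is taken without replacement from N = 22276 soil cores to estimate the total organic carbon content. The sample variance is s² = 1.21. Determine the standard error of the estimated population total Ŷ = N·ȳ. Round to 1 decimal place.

280.8

Var(Ŷ) = N²·Var(ȳ) = N²·(1 − n/N)·s²/n.
f = 5675/22276 = 0.25475848; Var(ȳ) = 0.74524152·1.21/5675 = 1.5889731 × 10^-4.
Var(Ŷ) = 22276² · (1.5889731 × 10^-4) = 78848.051.
SE(Ŷ) = √(78848.051) = 280.8.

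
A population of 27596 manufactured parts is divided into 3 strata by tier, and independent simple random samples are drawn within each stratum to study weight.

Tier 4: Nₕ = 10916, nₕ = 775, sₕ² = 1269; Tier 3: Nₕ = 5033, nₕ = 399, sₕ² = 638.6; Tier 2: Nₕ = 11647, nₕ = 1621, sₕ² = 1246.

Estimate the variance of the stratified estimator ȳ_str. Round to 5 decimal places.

0.40490

Var(ȳ_str) = Σₕ Wₕ²(1 − fₕ)sₕ²/nₕ with Wₕ = Nₕ/N, N = 27596.
Tier 4: Wₕ = 0.39556457; term = 0.39556457²·(1 − 0.07099670)·1269/775 = 0.23801918.
Tier 3: Wₕ = 0.18238150; term = 0.18238150²·(1 − 0.07927677)·638.6/399 = 0.049016998.
Tier 2: Wₕ = 0.42205392; term = 0.42205392²·(1 − 0.13917747)·1246/1621 = 0.11786491.
Sum = 0.40490109.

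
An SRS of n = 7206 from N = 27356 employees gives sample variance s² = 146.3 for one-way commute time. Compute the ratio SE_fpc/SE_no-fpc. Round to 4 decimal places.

f = n/N = 7206/27356 = 0.26341570.
SE_no-fpc = √(s²/n) = 0.14248693; SE_fpc = √((1−f)s²/n) = 0.12228868.
Ratio = √(1−f) = 0.85824489.

0.8582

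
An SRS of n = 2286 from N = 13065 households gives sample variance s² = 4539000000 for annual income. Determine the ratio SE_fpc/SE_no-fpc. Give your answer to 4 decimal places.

f = n/N = 2286/13065 = 0.17497130.
SE_no-fpc = √(s²/n) = 1409.1005; SE_fpc = √((1−f)s²/n) = 1279.9014.
Ratio = √(1−f) = 0.90831091.

0.9083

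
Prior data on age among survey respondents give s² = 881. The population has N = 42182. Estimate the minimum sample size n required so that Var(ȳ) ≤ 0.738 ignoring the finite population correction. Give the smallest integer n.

Without fpc, n₀ = s²/D = 881/0.738 = 1193.7669.
Rounding up, n = 1194.

1194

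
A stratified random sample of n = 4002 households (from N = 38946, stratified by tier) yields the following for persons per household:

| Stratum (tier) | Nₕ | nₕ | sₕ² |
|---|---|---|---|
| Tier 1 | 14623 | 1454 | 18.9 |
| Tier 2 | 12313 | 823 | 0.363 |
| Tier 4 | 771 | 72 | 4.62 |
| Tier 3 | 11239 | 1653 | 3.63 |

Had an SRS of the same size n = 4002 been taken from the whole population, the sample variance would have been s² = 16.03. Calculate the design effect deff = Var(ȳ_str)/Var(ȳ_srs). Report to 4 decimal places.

Var(ȳ_str) = Σ Wₕ²(1−fₕ)sₕ²/nₕ with Wₕ = Nₕ/38946:
  Tier 1: (14623/38946)²·(1−1454/14623)·18.9/1454 = 0.0016502926
  Tier 2: (12313/38946)²·(1−823/12313)·0.363/823 = 4.1140066 × 10^-5
  Tier 4: (771/38946)²·(1−72/771)·4.62/72 = 2.2798975 × 10^-5
  Tier 3: (11239/38946)²·(1−1653/11239)·3.63/1653 = 1.5598152 × 10^-4
  → Var(ȳ_str) = 0.0018702132.
Var(ȳ_srs) = (1 − 4002/38946)·16.03/4002 = 0.0035939017.
deff = 0.0018702132 / 0.0035939017 = 0.5204.

0.5204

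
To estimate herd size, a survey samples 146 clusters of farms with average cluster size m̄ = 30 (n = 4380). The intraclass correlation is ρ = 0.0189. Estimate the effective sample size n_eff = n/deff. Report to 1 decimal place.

deff = 1 + (30 − 1)·0.0189 = 1 + 0.5481 = 1.5481.
n_eff = 4380 / 1.5481 = 2829.3.

2829.3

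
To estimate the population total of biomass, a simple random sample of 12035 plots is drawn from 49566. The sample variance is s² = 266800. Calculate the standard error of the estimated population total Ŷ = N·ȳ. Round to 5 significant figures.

203080

Var(Ŷ) = N²·Var(ȳ) = N²·(1 − n/N)·s²/n.
f = 12035/49566 = 0.24280757; Var(ȳ) = 0.75719243·266800/12035 = 16.785953.
Var(Ŷ) = 49566² · 16.785953 = 4.1239534 × 10^10.
SE(Ŷ) = √(4.1239534 × 10^10) = 203080.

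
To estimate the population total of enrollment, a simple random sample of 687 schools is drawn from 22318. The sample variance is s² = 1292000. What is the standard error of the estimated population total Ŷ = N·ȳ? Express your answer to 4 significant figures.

952800

Var(Ŷ) = N²·Var(ȳ) = N²·(1 − n/N)·s²/n.
f = 687/22318 = 0.03078233; Var(ȳ) = 0.96921767·1292000/687 = 1822.75.
Var(Ŷ) = 22318² · 1822.75 = 9.0789924 × 10^11.
SE(Ŷ) = √(9.0789924 × 10^11) = 952800.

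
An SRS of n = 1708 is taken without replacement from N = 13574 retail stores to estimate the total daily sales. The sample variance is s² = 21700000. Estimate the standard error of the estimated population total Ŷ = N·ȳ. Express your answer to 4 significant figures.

1.431 × 10^6

Var(Ŷ) = N²·Var(ȳ) = N²·(1 − n/N)·s²/n.
f = 1708/13574 = 0.12582879; Var(ȳ) = 0.87417121·21700000/1708 = 11106.274.
Var(Ŷ) = 13574² · 11106.274 = 2.0463696 × 10^12.
SE(Ŷ) = √(2.0463696 × 10^12) = 1.431 × 10^6.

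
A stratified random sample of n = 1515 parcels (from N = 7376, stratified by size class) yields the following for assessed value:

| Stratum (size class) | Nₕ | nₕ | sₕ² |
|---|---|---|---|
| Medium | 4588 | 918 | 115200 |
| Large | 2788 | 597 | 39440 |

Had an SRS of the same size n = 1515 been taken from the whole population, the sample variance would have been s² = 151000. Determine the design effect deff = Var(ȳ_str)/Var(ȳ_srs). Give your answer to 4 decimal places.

Var(ȳ_str) = Σ Wₕ²(1−fₕ)sₕ²/nₕ with Wₕ = Nₕ/7376:
  Medium: (4588/7376)²·(1−918/4588)·115200/918 = 38.838053
  Large: (2788/7376)²·(1−597/2788)·39440/597 = 7.4174718
  → Var(ȳ_str) = 46.255525.
Var(ȳ_srs) = (1 − 1515/7376)·151000/1515 = 79.198167.
deff = 46.255525 / 79.198167 = 0.5840.

0.5840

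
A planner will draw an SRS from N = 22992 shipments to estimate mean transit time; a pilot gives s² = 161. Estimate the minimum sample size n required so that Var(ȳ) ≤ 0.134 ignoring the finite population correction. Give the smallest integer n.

1202

Without fpc, n₀ = s²/D = 161/0.134 = 1201.4925.
Rounding up, n = 1202.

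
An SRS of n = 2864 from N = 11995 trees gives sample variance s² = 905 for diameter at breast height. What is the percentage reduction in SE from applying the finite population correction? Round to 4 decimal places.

12.7513

f = n/N = 2864/11995 = 0.23876615.
SE_no-fpc = √(s²/n) = 0.56213132; SE_fpc = √((1−f)s²/n) = 0.49045236.
Ratio = √(1−f) = 0.87248716. Reduction = 100·(1 − 0.87248716) = 12.7513%.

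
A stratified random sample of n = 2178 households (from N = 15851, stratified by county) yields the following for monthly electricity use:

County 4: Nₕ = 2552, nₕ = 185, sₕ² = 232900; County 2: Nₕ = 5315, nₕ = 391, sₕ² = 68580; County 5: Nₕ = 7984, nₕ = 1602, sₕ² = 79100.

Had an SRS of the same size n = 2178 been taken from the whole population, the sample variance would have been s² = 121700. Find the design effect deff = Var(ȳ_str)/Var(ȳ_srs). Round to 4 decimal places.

Var(ȳ_str) = Σ Wₕ²(1−fₕ)sₕ²/nₕ with Wₕ = Nₕ/15851:
  County 4: (2552/15851)²·(1−185/2552)·232900/185 = 30.26658
  County 2: (5315/15851)²·(1−391/5315)·68580/391 = 18.269586
  County 5: (7984/15851)²·(1−1602/7984)·79100/1602 = 10.013317
  → Var(ȳ_str) = 58.549483.
Var(ȳ_srs) = (1 − 2178/15851)·121700/2178 = 48.199202.
deff = 58.549483 / 48.199202 = 1.2147.

1.2147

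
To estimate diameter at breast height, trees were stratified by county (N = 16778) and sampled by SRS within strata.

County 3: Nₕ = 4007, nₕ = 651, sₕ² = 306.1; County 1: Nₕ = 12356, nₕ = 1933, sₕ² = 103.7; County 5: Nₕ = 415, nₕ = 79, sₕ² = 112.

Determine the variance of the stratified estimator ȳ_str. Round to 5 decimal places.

0.04771

Var(ȳ_str) = Σₕ Wₕ²(1 − fₕ)sₕ²/nₕ with Wₕ = Nₕ/N, N = 16778.
County 3: Wₕ = 0.23882465; term = 0.23882465²·(1 − 0.16246569)·306.1/651 = 0.022461733.
County 1: Wₕ = 0.73644058; term = 0.73644058²·(1 − 0.15644221)·103.7/1933 = 0.024543538.
County 5: Wₕ = 0.02473477; term = 0.02473477²·(1 − 0.19036145)·112/79 = 7.0225999 × 10^-4.
Sum = 0.047707531.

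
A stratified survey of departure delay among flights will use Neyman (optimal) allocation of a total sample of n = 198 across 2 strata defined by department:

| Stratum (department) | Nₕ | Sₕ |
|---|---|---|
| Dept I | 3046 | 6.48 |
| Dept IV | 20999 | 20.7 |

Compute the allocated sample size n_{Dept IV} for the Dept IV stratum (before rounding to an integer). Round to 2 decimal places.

Neyman allocation: nₕ = n·NₕSₕ / Σⱼ NⱼSⱼ.
Σ NⱼSⱼ = 3046·6.48 + 20999·20.7 = 454417.38.
n_{Dept IV} = 198·20999·20.7 / 454417.38 = 189.40.

189.40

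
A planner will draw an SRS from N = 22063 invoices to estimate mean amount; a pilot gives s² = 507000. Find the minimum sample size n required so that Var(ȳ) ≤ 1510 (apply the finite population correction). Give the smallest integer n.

Without fpc, n₀ = s²/D = 507000/1510 = 335.7616.
With fpc, (1 − n/N)·s²/n ≤ D requires n ≥ n₀/(1 + n₀/N) = 335.7616/(1 + 335.7616/22063) = 330.7285.
Rounding up, n = 331.

331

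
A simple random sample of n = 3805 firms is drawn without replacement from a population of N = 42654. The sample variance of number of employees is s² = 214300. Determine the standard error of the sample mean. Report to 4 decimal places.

Under SRS without replacement, Var(ȳ) = (1 − f)·s²/n with f = n/N = 3805/42654 = 0.08920617.
Var(ȳ) = (1 − 0.08920617)·214300/3805 = 0.91079383·56.320631 = 51.296483.
SE(ȳ) = √(51.296483) = 7.1622.

7.1622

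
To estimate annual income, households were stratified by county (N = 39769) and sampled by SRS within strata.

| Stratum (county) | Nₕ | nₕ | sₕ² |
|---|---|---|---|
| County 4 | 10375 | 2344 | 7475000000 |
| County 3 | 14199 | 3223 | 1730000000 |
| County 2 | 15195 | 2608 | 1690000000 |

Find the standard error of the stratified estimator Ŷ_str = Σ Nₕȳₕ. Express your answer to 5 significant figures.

2.1756 × 10^7

Var(Ŷ_str) = Σₕ Nₕ²(1 − fₕ)sₕ²/nₕ.
County 4: 10375²·(1 − 2344/10375)·7475000000/2344 = 2.6571209 × 10^14.
County 3: 14199²·(1 − 3223/14199)·1730000000/3223 = 8.3654182 × 10^13.
County 2: 15195²·(1 − 2608/15195)·1690000000/2608 = 1.2393731 × 10^14.
Sum = 4.7330358 × 10^14.
SE = √(4.7330358 × 10^14) = 2.1756 × 10^7.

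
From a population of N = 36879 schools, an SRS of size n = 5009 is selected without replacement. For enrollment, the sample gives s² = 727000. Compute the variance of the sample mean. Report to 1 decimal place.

Under SRS without replacement, Var(ȳ) = (1 − f)·s²/n with f = n/N = 5009/36879 = 0.13582255.
Var(ȳ) = (1 − 0.13582255)·727000/5009 = 0.86417745·145.13875 = 125.42563.

125.4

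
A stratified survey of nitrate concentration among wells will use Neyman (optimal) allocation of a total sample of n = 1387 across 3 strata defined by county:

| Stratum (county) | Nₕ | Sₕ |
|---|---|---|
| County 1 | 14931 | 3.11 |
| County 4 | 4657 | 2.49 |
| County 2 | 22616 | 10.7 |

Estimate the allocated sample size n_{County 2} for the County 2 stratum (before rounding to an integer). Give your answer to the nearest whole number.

Neyman allocation: nₕ = n·NₕSₕ / Σⱼ NⱼSⱼ.
Σ NⱼSⱼ = 14931·3.11 + 4657·2.49 + 22616·10.7 = 300022.54.
n_{County 2} = 1387·22616·10.7 / 300022.54 = 1119.

1119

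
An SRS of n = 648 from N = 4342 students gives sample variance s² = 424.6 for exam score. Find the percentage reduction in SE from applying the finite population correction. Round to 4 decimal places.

f = n/N = 648/4342 = 0.14923998.
SE_no-fpc = √(s²/n) = 0.80947323; SE_fpc = √((1−f)s²/n) = 0.74663102.
Ratio = √(1−f) = 0.92236653. Reduction = 100·(1 − 0.92236653) = 7.7633%.

7.7633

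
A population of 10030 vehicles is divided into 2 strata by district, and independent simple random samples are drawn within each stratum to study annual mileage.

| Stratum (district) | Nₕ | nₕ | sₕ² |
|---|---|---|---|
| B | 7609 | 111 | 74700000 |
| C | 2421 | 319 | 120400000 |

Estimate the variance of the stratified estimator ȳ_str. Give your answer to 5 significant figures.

400750

Var(ȳ_str) = Σₕ Wₕ²(1 − fₕ)sₕ²/nₕ with Wₕ = Nₕ/N, N = 10030.
B: Wₕ = 0.75862413; term = 0.75862413²·(1 − 0.01458799)·74700000/111 = 381653.08.
C: Wₕ = 0.24137587; term = 0.24137587²·(1 − 0.13176373)·120400000/319 = 19092.44.
Sum = 400745.52.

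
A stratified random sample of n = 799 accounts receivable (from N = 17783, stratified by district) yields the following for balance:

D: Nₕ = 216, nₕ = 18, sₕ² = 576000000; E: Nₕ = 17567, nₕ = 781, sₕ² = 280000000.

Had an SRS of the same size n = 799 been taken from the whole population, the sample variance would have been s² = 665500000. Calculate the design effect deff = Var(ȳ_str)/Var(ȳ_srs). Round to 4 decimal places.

0.4257

Var(ȳ_str) = Σ Wₕ²(1−fₕ)sₕ²/nₕ with Wₕ = Nₕ/17783:
  D: (216/17783)²·(1−18/216)·576000000/18 = 4327.7171
  E: (17567/17783)²·(1−781/17567)·280000000/781 = 334304.14
  → Var(ȳ_str) = 338631.86.
Var(ȳ_srs) = (1 − 799/17783)·665500000/799 = 795492.76.
deff = 338631.86 / 795492.76 = 0.4257.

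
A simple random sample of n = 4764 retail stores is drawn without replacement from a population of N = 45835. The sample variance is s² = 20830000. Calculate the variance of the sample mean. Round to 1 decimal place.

Under SRS without replacement, Var(ȳ) = (1 − f)·s²/n with f = n/N = 4764/45835 = 0.10393804.
Var(ȳ) = (1 − 0.10393804)·20830000/4764 = 0.89606196·4372.3762 = 3917.92.

3917.9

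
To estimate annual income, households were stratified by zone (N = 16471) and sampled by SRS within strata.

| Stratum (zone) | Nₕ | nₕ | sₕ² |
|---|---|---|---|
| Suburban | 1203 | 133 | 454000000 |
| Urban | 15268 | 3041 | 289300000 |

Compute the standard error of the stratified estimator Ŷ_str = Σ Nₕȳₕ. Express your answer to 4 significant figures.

4.707 × 10^6

Var(Ŷ_str) = Σₕ Nₕ²(1 − fₕ)sₕ²/nₕ.
Suburban: 1203²·(1 − 133/1203)·454000000/133 = 4.3939349 × 10^12.
Urban: 15268²·(1 − 3041/15268)·289300000/3041 = 1.7759637 × 10^13.
Sum = 2.2153572 × 10^13.
SE = √(2.2153572 × 10^13) = 4.707 × 10^6.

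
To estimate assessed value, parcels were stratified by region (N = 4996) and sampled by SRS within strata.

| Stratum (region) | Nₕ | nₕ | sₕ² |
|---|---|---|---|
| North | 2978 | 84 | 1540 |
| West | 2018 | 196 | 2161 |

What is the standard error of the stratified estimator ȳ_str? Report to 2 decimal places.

2.82

Var(ȳ_str) = Σₕ Wₕ²(1 − fₕ)sₕ²/nₕ with Wₕ = Nₕ/N, N = 4996.
North: Wₕ = 0.59607686; term = 0.59607686²·(1 − 0.02820685)·1540/84 = 6.3302345.
West: Wₕ = 0.40392314; term = 0.40392314²·(1 − 0.09712587)·2161/196 = 1.6241397.
Sum = 7.9543742.
SE = √(7.9543742) = 2.82.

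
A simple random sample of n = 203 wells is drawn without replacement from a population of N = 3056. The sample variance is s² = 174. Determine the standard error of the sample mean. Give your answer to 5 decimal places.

Under SRS without replacement, Var(ȳ) = (1 − f)·s²/n with f = n/N = 203/3056 = 0.06642670.
Var(ȳ) = (1 − 0.06642670)·174/203 = 0.93357330·0.85714286 = 0.80020568.
SE(ȳ) = √(0.80020568) = 0.89454.

0.89454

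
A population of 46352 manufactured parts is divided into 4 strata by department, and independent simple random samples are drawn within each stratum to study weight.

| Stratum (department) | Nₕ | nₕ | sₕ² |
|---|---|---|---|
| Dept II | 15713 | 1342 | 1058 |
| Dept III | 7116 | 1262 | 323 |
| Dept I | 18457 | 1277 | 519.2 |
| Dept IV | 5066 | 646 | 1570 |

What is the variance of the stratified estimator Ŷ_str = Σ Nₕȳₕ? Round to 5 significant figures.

3.7203 × 10^8

Var(Ŷ_str) = Σₕ Nₕ²(1 − fₕ)sₕ²/nₕ.
Dept II: 15713²·(1 − 1342/15713)·1058/1342 = 1.7802429 × 10^8.
Dept III: 7116²·(1 − 1262/7116)·323/1262 = 1.0661832 × 10^7.
Dept I: 18457²·(1 − 1277/18457)·519.2/1277 = 1.289223 × 10^8.
Dept IV: 5066²·(1 − 646/5066)·1570/646 = 5.4419505 × 10^7.
Sum = 3.7202793 × 10^8.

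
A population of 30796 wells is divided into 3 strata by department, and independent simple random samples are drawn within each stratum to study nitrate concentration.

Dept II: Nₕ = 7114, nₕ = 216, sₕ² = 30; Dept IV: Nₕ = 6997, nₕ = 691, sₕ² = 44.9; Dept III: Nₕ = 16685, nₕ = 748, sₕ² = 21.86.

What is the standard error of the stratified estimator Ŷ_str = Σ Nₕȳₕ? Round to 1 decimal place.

Var(Ŷ_str) = Σₕ Nₕ²(1 − fₕ)sₕ²/nₕ.
Dept II: 7114²·(1 − 216/7114)·30/216 = 6.8156072 × 10^6.
Dept IV: 6997²·(1 − 691/6997)·44.9/691 = 2.8670425 × 10^6.
Dept III: 16685²·(1 − 748/16685)·21.86/748 = 7.7710793 × 10^6.
Sum = 1.7453729 × 10^7.
SE = √(1.7453729 × 10^7) = 4177.8.

4177.8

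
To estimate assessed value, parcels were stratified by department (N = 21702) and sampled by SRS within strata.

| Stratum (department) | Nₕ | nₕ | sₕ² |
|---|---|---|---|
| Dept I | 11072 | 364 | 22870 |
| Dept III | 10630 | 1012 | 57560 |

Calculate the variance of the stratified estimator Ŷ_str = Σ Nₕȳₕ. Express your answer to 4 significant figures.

1.326 × 10^10

Var(Ŷ_str) = Σₕ Nₕ²(1 − fₕ)sₕ²/nₕ.
Dept I: 11072²·(1 − 364/11072)·22870/364 = 7.4490214 × 10^9.
Dept III: 10630²·(1 − 1012/10630)·57560/1012 = 5.815115 × 10^9.
Sum = 1.3264136 × 10^10.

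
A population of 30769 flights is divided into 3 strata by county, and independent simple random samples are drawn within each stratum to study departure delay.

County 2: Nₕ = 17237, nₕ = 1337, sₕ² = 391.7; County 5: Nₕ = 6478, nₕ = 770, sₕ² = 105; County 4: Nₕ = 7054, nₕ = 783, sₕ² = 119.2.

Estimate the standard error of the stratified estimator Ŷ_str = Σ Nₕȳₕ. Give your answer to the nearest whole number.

9595

Var(Ŷ_str) = Σₕ Nₕ²(1 − fₕ)sₕ²/nₕ.
County 2: 17237²·(1 − 1337/17237)·391.7/1337 = 8.0293607 × 10^7.
County 5: 6478²·(1 − 770/6478)·105/770 = 5.0422396 × 10^6.
County 4: 7054²·(1 − 783/7054)·119.2/783 = 6.7342115 × 10^6.
Sum = 9.2070058 × 10^7.
SE = √(9.2070058 × 10^7) = 9595.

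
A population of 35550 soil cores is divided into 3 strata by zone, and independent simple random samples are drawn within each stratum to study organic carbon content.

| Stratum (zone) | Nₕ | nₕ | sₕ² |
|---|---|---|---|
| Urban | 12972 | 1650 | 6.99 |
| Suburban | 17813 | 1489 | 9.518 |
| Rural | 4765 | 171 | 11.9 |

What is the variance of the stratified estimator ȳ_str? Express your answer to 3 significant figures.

Var(ȳ_str) = Σₕ Wₕ²(1 − fₕ)sₕ²/nₕ with Wₕ = Nₕ/N, N = 35550.
Urban: Wₕ = 0.36489451; term = 0.36489451²·(1 − 0.12719704)·6.99/1650 = 4.9231618 × 10^-4.
Suburban: Wₕ = 0.50106892; term = 0.50106892²·(1 − 0.08359064)·9.518/1489 = 0.0014707385.
Rural: Wₕ = 0.13403657; term = 0.13403657²·(1 − 0.03588667)·11.9/171 = 0.0012053843.
Sum = 0.003168439.

0.00317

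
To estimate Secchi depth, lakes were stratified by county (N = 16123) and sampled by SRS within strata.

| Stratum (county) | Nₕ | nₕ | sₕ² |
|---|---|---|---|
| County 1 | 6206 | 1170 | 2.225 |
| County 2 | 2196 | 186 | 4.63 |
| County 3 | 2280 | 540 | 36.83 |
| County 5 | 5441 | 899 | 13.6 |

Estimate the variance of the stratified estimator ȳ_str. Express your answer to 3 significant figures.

Var(ȳ_str) = Σₕ Wₕ²(1 − fₕ)sₕ²/nₕ with Wₕ = Nₕ/N, N = 16123.
County 1: Wₕ = 0.38491596; term = 0.38491596²·(1 − 0.18852723)·2.225/1170 = 2.286388 × 10^-4.
County 2: Wₕ = 0.13620294; term = 0.13620294²·(1 − 0.08469945)·4.63/186 = 4.2267322 × 10^-4.
County 3: Wₕ = 0.14141289; term = 0.14141289²·(1 − 0.23684211)·36.83/540 = 0.0010408792.
County 5: Wₕ = 0.33746821; term = 0.33746821²·(1 − 0.16522698)·13.6/899 = 0.0014381804.
Sum = 0.0031303716.

0.00313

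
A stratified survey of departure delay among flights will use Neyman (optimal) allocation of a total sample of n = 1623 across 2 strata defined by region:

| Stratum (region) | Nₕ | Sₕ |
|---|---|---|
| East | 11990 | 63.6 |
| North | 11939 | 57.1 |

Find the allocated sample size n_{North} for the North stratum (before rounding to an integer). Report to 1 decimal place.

Neyman allocation: nₕ = n·NₕSₕ / Σⱼ NⱼSⱼ.
Σ NⱼSⱼ = 11990·63.6 + 11939·57.1 = 1.4442809 × 10^6.
n_{North} = 1623·11939·57.1 / (1.4442809 × 10^6) = 766.1.

766.1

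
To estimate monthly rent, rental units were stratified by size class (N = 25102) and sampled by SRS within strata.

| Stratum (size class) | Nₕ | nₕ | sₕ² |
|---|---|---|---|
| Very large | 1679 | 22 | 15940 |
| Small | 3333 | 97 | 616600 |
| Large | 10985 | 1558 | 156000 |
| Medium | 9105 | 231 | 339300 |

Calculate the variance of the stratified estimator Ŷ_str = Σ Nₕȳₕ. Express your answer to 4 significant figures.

1.996 × 10^11

Var(Ŷ_str) = Σₕ Nₕ²(1 − fₕ)sₕ²/nₕ.
Very large: 1679²·(1 − 22/1679)·15940/22 = 2.0157601 × 10^9.
Small: 3333²·(1 − 97/3333)·616600/97 = 6.8560758 × 10^10.
Large: 10985²·(1 − 1558/10985)·156000/1558 = 1.0368853 × 10^10.
Medium: 9105²·(1 − 231/9105)·339300/231 = 1.1867828 × 10^11.
Sum = 1.9962365 × 10^11.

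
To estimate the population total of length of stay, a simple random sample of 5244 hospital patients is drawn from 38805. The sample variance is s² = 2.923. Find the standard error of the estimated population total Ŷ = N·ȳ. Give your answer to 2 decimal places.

852.01

Var(Ŷ) = N²·Var(ȳ) = N²·(1 − n/N)·s²/n.
f = 5244/38805 = 0.13513722; Var(ȳ) = 0.86486278·2.923/5244 = 4.8207359 × 10^-4.
Var(Ŷ) = 38805² · (4.8207359 × 10^-4) = 725919.92.
SE(Ŷ) = √(725919.92) = 852.01.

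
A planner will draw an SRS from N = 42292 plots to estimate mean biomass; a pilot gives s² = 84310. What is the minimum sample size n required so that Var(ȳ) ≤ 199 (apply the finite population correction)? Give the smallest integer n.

420

Without fpc, n₀ = s²/D = 84310/199 = 423.6683.
With fpc, (1 − n/N)·s²/n ≤ D requires n ≥ n₀/(1 + n₀/N) = 423.6683/(1 + 423.6683/42292) = 419.4662.
Rounding up, n = 420.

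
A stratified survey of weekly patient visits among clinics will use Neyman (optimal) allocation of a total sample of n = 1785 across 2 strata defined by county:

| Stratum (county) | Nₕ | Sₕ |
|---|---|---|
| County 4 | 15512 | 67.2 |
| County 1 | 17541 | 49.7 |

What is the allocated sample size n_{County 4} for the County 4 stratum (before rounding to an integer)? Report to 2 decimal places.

972.05

Neyman allocation: nₕ = n·NₕSₕ / Σⱼ NⱼSⱼ.
Σ NⱼSⱼ = 15512·67.2 + 17541·49.7 = 1.9141941 × 10^6.
n_{County 4} = 1785·15512·67.2 / (1.9141941 × 10^6) = 972.05.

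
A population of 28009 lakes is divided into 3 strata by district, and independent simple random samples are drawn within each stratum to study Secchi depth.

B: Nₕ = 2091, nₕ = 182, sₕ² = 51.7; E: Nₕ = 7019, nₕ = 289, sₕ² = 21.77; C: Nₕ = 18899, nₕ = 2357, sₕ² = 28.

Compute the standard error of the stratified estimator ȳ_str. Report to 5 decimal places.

Var(ȳ_str) = Σₕ Wₕ²(1 − fₕ)sₕ²/nₕ with Wₕ = Nₕ/N, N = 28009.
B: Wₕ = 0.07465458; term = 0.07465458²·(1 − 0.08703969)·51.7/182 = 0.0014453862.
E: Wₕ = 0.25059802; term = 0.25059802²·(1 − 0.04117396)·21.77/289 = 0.0045358187.
C: Wₕ = 0.67474740; term = 0.67474740²·(1 − 0.12471559)·28/2357 = 0.0047340199.
Sum = 0.010715225.
SE = √(0.010715225) = 0.10351.

0.10351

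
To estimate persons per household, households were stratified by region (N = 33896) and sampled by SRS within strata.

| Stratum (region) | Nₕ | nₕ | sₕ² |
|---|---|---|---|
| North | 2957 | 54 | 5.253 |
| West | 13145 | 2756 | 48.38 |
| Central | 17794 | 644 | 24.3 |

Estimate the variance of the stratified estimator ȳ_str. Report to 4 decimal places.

Var(ȳ_str) = Σₕ Wₕ²(1 − fₕ)sₕ²/nₕ with Wₕ = Nₕ/N, N = 33896.
North: Wₕ = 0.08723743; term = 0.08723743²·(1 − 0.01826175)·5.253/54 = 7.268003 × 10^-4.
West: Wₕ = 0.38780387; term = 0.38780387²·(1 − 0.20966147)·48.38/2756 = 0.0020865274.
Central: Wₕ = 0.52495870; term = 0.52495870²·(1 − 0.03619197)·24.3/644 = 0.010022157.
Sum = 0.012835485.

0.0128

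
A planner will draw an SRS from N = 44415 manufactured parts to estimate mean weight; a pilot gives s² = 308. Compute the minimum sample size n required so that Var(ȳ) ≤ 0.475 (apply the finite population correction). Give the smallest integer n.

Without fpc, n₀ = s²/D = 308/0.475 = 648.4211.
With fpc, (1 − n/N)·s²/n ≤ D requires n ≥ n₀/(1 + n₀/N) = 648.4211/(1 + 648.4211/44415) = 639.0909.
Rounding up, n = 640.

640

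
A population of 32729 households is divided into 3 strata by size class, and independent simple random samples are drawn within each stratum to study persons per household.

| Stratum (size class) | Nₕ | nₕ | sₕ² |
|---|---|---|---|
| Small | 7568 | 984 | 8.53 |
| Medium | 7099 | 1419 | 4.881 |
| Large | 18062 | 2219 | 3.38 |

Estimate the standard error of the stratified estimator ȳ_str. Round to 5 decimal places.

Var(ȳ_str) = Σₕ Wₕ²(1 − fₕ)sₕ²/nₕ with Wₕ = Nₕ/N, N = 32729.
Small: Wₕ = 0.23123224; term = 0.23123224²·(1 − 0.13002114)·8.53/984 = 4.032361 × 10^-4.
Medium: Wₕ = 0.21690244; term = 0.21690244²·(1 − 0.19988731)·4.881/1419 = 1.2948112 × 10^-4.
Large: Wₕ = 0.55186532; term = 0.55186532²·(1 − 0.12285461)·3.38/2219 = 4.069089 × 10^-4.
Sum = 9.3962612 × 10^-4.
SE = √(9.3962612 × 10^-4) = 0.03065.

0.03065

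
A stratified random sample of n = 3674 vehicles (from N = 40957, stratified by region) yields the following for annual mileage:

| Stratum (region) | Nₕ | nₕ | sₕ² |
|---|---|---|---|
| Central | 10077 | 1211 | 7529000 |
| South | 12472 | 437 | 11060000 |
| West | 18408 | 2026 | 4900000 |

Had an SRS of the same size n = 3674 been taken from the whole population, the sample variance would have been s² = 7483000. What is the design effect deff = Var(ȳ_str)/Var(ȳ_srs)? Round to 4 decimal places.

1.6346

Var(ȳ_str) = Σ Wₕ²(1−fₕ)sₕ²/nₕ with Wₕ = Nₕ/40957:
  Central: (10077/40957)²·(1−1211/10077)·7529000/1211 = 331.12797
  South: (12472/40957)²·(1−437/12472)·11060000/437 = 2264.6423
  West: (18408/40957)²·(1−2026/18408)·4900000/2026 = 434.78434
  → Var(ȳ_str) = 3030.5546.
Var(ȳ_srs) = (1 − 3674/40957)·7483000/3674 = 1854.0409.
deff = 3030.5546 / 1854.0409 = 1.6346.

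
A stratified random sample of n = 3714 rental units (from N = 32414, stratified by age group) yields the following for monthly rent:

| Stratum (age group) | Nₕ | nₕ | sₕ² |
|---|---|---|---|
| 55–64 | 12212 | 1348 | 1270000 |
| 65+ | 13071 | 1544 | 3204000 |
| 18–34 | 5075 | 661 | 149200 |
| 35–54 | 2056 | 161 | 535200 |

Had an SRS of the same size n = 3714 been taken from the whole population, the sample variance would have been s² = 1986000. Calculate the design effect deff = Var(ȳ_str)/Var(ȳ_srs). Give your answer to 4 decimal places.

Var(ȳ_str) = Σ Wₕ²(1−fₕ)sₕ²/nₕ with Wₕ = Nₕ/32414:
  55–64: (12212/32414)²·(1−1348/12212)·1270000/1348 = 118.96662
  65+: (13071/32414)²·(1−1544/13071)·3204000/1544 = 297.58091
  18–34: (5075/32414)²·(1−661/5075)·149200/661 = 4.8124971
  35–54: (2056/32414)²·(1−161/2056)·535200/161 = 12.326997
  → Var(ȳ_str) = 433.68702.
Var(ȳ_srs) = (1 − 3714/32414)·1986000/3714 = 473.46362.
deff = 433.68702 / 473.46362 = 0.9160.

0.9160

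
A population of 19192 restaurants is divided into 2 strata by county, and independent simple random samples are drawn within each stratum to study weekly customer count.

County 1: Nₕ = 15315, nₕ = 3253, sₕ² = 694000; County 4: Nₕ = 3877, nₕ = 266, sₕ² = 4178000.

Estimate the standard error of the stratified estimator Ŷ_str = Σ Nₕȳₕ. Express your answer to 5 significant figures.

Var(Ŷ_str) = Σₕ Nₕ²(1 − fₕ)sₕ²/nₕ.
County 1: 15315²·(1 − 3253/15315)·694000/3253 = 3.9410481 × 10^10.
County 4: 3877²·(1 − 266/3877)·4178000/266 = 2.1989233 × 10^11.
Sum = 2.5930281 × 10^11.
SE = √(2.5930281 × 10^11) = 509220.

509220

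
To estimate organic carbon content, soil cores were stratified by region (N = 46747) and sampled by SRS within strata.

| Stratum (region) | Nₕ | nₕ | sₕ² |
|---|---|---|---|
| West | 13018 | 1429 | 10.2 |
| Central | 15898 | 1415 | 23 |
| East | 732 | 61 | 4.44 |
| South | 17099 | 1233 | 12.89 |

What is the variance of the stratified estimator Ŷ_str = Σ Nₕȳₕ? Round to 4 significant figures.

7.691 × 10^6

Var(Ŷ_str) = Σₕ Nₕ²(1 − fₕ)sₕ²/nₕ.
West: 13018²·(1 − 1429/13018)·10.2/1429 = 1.0768573 × 10^6.
Central: 15898²·(1 − 1415/15898)·23/1415 = 3.7425914 × 10^6.
East: 732²·(1 − 61/732)·4.44/61 = 35750.88.
South: 17099²·(1 − 1233/17099)·12.89/1233 = 2.8361422 × 10^6.
Sum = 7.6913418 × 10^6.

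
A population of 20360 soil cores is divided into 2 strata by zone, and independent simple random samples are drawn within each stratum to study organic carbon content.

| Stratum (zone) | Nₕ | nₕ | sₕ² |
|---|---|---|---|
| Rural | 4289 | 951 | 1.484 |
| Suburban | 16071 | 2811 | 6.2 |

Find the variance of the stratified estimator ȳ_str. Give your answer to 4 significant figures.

0.001188

Var(ȳ_str) = Σₕ Wₕ²(1 − fₕ)sₕ²/nₕ with Wₕ = Nₕ/N, N = 20360.
Rural: Wₕ = 0.21065815; term = 0.21065815²·(1 − 0.22173001)·1.484/951 = 5.3893975 × 10^-5.
Suburban: Wₕ = 0.78934185; term = 0.78934185²·(1 − 0.17491133)·6.2/2811 = 0.001133866.
Sum = 0.00118776.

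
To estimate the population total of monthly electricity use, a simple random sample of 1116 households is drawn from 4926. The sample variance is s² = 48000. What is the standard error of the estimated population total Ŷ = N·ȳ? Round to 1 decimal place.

28411.8

Var(Ŷ) = N²·Var(ȳ) = N²·(1 − n/N)·s²/n.
f = 1116/4926 = 0.22655298; Var(ȳ) = 0.77344702·48000/1116 = 33.266538.
Var(Ŷ) = 4926² · 33.266538 = 8.0722838 × 10^8.
SE(Ŷ) = √(8.0722838 × 10^8) = 28411.8.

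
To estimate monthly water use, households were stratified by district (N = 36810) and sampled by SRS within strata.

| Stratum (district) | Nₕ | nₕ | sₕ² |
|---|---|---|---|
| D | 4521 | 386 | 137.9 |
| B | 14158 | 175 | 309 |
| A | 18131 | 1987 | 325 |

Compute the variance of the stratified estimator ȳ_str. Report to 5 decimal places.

0.29825

Var(ȳ_str) = Σₕ Wₕ²(1 − fₕ)sₕ²/nₕ with Wₕ = Nₕ/N, N = 36810.
D: Wₕ = 0.12281989; term = 0.12281989²·(1 − 0.08537934)·137.9/386 = 0.0049289606.
B: Wₕ = 0.38462374; term = 0.38462374²·(1 − 0.01236050)·309/175 = 0.25798298.
A: Wₕ = 0.49255637; term = 0.49255637²·(1 − 0.10959131)·325/1987 = 0.035333509.
Sum = 0.29824545.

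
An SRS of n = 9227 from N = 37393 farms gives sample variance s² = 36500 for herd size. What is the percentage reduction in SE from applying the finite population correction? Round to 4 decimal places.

13.2105

f = n/N = 9227/37393 = 0.24675741.
SE_no-fpc = √(s²/n) = 1.9889148; SE_fpc = √((1−f)s²/n) = 1.7261702.
Ratio = √(1−f) = 0.86789549. Reduction = 100·(1 − 0.86789549) = 13.2105%.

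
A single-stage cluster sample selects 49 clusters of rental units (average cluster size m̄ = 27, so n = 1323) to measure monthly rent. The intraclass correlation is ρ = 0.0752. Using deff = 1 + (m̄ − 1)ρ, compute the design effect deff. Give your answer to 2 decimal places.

deff = 1 + (27 − 1)·0.0752 = 1 + 1.9552 = 2.9552.

2.96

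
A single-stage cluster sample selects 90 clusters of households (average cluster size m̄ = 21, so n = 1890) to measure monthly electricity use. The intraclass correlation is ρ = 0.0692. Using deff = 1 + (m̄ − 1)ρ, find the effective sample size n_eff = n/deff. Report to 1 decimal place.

deff = 1 + (21 − 1)·0.0692 = 1 + 1.384 = 2.384.
n_eff = 1890 / 2.384 = 792.8.

792.8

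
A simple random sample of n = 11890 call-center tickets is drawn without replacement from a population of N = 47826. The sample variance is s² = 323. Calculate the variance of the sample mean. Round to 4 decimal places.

Under SRS without replacement, Var(ȳ) = (1 − f)·s²/n with f = n/N = 11890/47826 = 0.24860954.
Var(ȳ) = (1 − 0.24860954)·323/11890 = 0.75139046·0.027165685 = 0.020412037.

0.0204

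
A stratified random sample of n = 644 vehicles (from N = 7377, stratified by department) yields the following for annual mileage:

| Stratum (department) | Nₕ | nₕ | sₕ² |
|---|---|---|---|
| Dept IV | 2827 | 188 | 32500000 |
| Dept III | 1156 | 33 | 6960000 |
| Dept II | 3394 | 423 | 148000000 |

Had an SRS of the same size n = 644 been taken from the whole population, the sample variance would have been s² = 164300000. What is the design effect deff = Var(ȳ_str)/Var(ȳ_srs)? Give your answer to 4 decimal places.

Var(ȳ_str) = Σ Wₕ²(1−fₕ)sₕ²/nₕ with Wₕ = Nₕ/7377:
  Dept IV: (2827/7377)²·(1−188/2827)·32500000/188 = 23699.061
  Dept III: (1156/7377)²·(1−33/1156)·6960000/33 = 5031.2202
  Dept II: (3394/7377)²·(1−423/3394)·148000000/423 = 64830.037
  → Var(ȳ_str) = 93560.318.
Var(ȳ_srs) = (1 − 644/7377)·164300000/644 = 232852.3.
deff = 93560.318 / 232852.3 = 0.4018.

0.4018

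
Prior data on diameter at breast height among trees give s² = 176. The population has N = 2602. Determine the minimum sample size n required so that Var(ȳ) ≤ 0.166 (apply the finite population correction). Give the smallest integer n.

Without fpc, n₀ = s²/D = 176/0.166 = 1060.2410.
With fpc, (1 − n/N)·s²/n ≤ D requires n ≥ n₀/(1 + n₀/N) = 1060.2410/(1 + 1060.2410/2602) = 753.2948.
Rounding up, n = 754.

754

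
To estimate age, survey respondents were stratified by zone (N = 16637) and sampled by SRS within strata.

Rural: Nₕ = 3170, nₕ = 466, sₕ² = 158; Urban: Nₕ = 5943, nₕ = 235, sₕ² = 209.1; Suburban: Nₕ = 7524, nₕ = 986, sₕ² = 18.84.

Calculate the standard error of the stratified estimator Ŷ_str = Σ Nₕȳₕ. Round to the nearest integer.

5834

Var(Ŷ_str) = Σₕ Nₕ²(1 − fₕ)sₕ²/nₕ.
Rural: 3170²·(1 − 466/3170)·158/466 = 2.9062778 × 10^6.
Urban: 5943²·(1 − 235/5943)·209.1/235 = 3.0183936 × 10^7.
Suburban: 7524²·(1 − 986/7524)·18.84/986 = 939934.71.
Sum = 3.4030149 × 10^7.
SE = √(3.4030149 × 10^7) = 5834.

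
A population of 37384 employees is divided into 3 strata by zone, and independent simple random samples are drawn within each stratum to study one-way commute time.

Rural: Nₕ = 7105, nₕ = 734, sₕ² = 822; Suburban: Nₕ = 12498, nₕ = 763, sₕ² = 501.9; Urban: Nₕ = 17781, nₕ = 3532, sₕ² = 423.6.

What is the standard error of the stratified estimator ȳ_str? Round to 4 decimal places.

0.3564

Var(ȳ_str) = Σₕ Wₕ²(1 − fₕ)sₕ²/nₕ with Wₕ = Nₕ/N, N = 37384.
Rural: Wₕ = 0.19005457; term = 0.19005457²·(1 − 0.10330753)·822/734 = 0.036272368.
Suburban: Wₕ = 0.33431415; term = 0.33431415²·(1 − 0.06104977)·501.9/763 = 0.069031091.
Urban: Wₕ = 0.47563129; term = 0.47563129²·(1 − 0.19863900)·423.6/3532 = 0.02174224.
Sum = 0.1270457.
SE = √(0.1270457) = 0.3564.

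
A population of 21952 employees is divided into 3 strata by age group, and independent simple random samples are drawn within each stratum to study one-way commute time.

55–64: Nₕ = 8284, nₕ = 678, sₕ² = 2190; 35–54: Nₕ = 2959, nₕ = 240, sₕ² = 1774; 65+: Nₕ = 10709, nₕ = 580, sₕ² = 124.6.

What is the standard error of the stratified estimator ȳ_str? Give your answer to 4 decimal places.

0.7708

Var(ȳ_str) = Σₕ Wₕ²(1 − fₕ)sₕ²/nₕ with Wₕ = Nₕ/N, N = 21952.
55–64: Wₕ = 0.37736880; term = 0.37736880²·(1 − 0.08184452)·2190/678 = 0.42234042.
35–54: Wₕ = 0.13479410; term = 0.13479410²·(1 − 0.08110848)·1774/240 = 0.12340943.
65+: Wₕ = 0.48783710; term = 0.48783710²·(1 − 0.05416005)·124.6/580 = 0.048356777.
Sum = 0.59410663.
SE = √(0.59410663) = 0.7708.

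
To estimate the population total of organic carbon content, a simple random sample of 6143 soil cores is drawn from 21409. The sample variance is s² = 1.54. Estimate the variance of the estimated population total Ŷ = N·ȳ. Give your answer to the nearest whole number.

Var(Ŷ) = N²·Var(ȳ) = N²·(1 − n/N)·s²/n.
f = 6143/21409 = 0.28693540; Var(ȳ) = 0.71306460·1.54/6143 = 1.7875948 × 10^-4.
Var(Ŷ) = 21409² · (1.7875948 × 10^-4) = 81933.564.

81934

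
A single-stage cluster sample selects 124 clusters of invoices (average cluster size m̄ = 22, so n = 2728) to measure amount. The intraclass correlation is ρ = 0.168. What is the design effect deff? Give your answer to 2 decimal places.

4.53

deff = 1 + (22 − 1)·0.168 = 1 + 3.528 = 4.528.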